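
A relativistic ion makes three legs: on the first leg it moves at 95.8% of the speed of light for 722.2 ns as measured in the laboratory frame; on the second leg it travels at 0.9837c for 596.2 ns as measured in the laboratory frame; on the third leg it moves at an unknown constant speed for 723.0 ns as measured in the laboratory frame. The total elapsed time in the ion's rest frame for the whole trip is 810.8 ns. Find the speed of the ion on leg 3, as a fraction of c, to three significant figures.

β = 0.727

Leg 1: β = 0.958; γ = 1/√(1 − 0.958²) = 1/√0.08224 = 3.487; τ_1 = 722.2/3.487 = 207.1 ns.
Leg 2: γ = 1/√(1 − 0.9837²) = 1/√0.03233 = 5.561; τ_2 = 596.2/5.561 = 107.2 ns.
Leg 3: speed unknown; τ_3 = 723.0/γ_3.
Total proper time: 207.1 + 107.2 + τ_3 = 810.8, so τ_3 = 810.8 − 314.3 = 496.5 ns.
γ_3 = 723.0/496.5 = 1.456; β = √(1 − 1/γ²) = √0.5284.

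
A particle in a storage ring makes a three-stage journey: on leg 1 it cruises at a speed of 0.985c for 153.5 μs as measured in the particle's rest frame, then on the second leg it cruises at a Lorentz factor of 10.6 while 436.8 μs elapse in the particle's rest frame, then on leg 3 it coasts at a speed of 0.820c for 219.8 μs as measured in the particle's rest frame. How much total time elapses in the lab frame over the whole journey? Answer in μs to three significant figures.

Leg 1: γ = 1/√(1 − 0.985²) = 1/√0.02977 = 5.795; Δt_1 = 5.795 × 153.5 = 889.6 μs.
Leg 2: γ = 10.6; Δt_2 = 10.60 × 436.8 = 4630 μs.
Leg 3: γ = 1/√(1 − 0.820²) = 1/√0.3276 = 1.747; Δt_3 = 1.747 × 219.8 = 384.0 μs.
Total: 889.6 + 4630 + 384.0 μs.

Δt = 5900 μs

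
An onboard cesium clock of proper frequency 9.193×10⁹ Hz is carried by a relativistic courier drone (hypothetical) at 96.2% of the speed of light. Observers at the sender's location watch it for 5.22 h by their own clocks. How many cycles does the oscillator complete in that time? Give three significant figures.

N = 4.72×10¹³

β = 0.962; γ = 1/√(1 − 0.962²) = 1/√0.07456 = 3.662
During 5.22 h of lab time, the oscillator's proper time advances by τ = Δt/γ = 5.22/3.662 = 1.425 h = 5.131×10³ s.
N = f × τ = 9.193×10⁹ × 5.131×10³ = 4.717×10¹³.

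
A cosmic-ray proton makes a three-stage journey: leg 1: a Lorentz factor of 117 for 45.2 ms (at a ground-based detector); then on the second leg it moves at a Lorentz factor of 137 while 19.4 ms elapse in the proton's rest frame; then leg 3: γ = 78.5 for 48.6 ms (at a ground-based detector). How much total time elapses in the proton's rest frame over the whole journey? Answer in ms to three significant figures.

Leg 1: γ = 117; τ_1 = 45.2/117.0 = 0.3863 ms.
Leg 2: 19.4 ms is already measured in the proton's rest frame.
Leg 3: γ = 78.5; τ_3 = 48.6/78.50 = 0.6191 ms.
Total: 0.3863 + 19.40 + 0.6191 ms.

τ = 20.4 ms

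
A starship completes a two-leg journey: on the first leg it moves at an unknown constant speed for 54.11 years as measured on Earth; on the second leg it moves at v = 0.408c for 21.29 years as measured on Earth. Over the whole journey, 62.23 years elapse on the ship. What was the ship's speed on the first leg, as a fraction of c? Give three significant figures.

Leg 1: speed unknown; τ_1 = 54.11/γ_1.
Leg 2: γ = 1/√(1 − 0.408²) = 1/√0.8335 = 1.095; τ_2 = 21.29/1.095 = 19.44 years.
Total proper time: τ_1 + 19.44 = 62.23, so τ_1 = 62.23 − 19.44 = 42.79 years.
γ_1 = 54.11/42.79 = 1.264; β = √(1 − 1/γ²) = √0.3746.

β = 0.612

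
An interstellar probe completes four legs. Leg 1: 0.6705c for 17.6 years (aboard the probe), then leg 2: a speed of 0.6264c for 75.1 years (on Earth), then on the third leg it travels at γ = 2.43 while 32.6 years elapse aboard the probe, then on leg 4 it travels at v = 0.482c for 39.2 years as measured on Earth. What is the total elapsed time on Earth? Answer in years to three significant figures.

Δt = 217 years

Leg 1: γ = 1/√(1 − 0.6705²) = 1/√0.5504 = 1.348; Δt_1 = 1.348 × 17.6 = 23.72 years.
Leg 2: 75.1 years is already measured on Earth.
Leg 3: γ = 2.43; Δt_3 = 2.430 × 32.6 = 79.22 years.
Leg 4: 39.2 years is already measured on Earth.
Total: 23.72 + 75.10 + 79.22 + 39.20 years.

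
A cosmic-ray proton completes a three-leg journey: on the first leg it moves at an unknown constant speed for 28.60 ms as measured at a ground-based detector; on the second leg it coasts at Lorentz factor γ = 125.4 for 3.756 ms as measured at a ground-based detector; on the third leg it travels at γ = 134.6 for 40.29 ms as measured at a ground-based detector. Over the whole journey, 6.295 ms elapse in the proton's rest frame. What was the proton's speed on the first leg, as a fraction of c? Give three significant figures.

Leg 1: speed unknown; τ_1 = 28.60/γ_1.
Leg 2: γ = 125.4; τ_2 = 3.756/125.4 = 0.02995 ms.
Leg 3: γ = 134.6; τ_3 = 40.29/134.6 = 0.2993 ms.
Total proper time: τ_1 + 0.02995 + 0.2993 = 6.295, so τ_1 = 6.295 − 0.3293 = 5.966 ms.
γ_1 = 28.60/5.966 = 4.794; β = √(1 − 1/γ²) = √0.9565.

β = 0.978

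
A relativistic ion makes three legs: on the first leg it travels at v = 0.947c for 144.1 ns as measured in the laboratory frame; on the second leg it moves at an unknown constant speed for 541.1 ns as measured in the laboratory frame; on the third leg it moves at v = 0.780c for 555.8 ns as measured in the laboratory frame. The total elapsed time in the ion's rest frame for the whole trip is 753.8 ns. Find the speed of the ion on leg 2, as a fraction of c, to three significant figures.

β = 0.747

Leg 1: γ = 1/√(1 − 0.947²) = 1/√0.1032 = 3.113; τ_1 = 144.1/3.113 = 46.29 ns.
Leg 2: speed unknown; τ_2 = 541.1/γ_2.
Leg 3: γ = 1/√(1 − 0.780²) = 1/√0.3916 = 1.598; τ_3 = 555.8/1.598 = 347.8 ns.
Total proper time: 46.29 + τ_2 + 347.8 = 753.8, so τ_2 = 753.8 − 394.1 = 359.7 ns.
γ_2 = 541.1/359.7 = 1.504; β = √(1 − 1/γ²) = √0.5581.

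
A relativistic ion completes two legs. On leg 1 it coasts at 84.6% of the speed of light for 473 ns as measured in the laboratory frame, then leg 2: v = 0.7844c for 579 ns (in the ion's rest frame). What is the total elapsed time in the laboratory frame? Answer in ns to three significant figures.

Leg 1: 473 ns is already measured in the laboratory frame.
Leg 2: γ = 1/√(1 − 0.7844²) = 1/√0.3847 = 1.612; Δt_2 = 1.612 × 579 = 933.5 ns.
Total: 473.0 + 933.5 ns.

Δt = 1410 ns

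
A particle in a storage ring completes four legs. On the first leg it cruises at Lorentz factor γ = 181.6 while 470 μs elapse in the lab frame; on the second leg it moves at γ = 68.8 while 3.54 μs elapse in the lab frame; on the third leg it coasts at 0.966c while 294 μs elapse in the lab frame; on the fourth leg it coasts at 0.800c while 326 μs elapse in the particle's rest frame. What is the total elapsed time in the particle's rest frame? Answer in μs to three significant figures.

Leg 1: γ = 181.6; τ_1 = 470/181.6 = 2.588 μs.
Leg 2: γ = 68.8; τ_2 = 3.54/68.80 = 0.05145 μs.
Leg 3: γ = 1/√(1 − 0.966²) = 1/√0.06684 = 3.868; τ_3 = 294/3.868 = 76.01 μs.
Leg 4: 326 μs is already measured in the particle's rest frame.
Total: 2.588 + 0.05145 + 76.01 + 326.0 μs.

τ = 405 μs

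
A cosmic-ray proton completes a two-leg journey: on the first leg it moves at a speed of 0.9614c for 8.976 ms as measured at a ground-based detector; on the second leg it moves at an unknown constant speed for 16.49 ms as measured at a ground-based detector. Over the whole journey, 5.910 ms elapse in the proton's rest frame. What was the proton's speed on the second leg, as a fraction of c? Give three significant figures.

Leg 1: γ = 1/√(1 − 0.9614²) = 1/√0.07571 = 3.634; τ_1 = 8.976/3.634 = 2.470 ms.
Leg 2: speed unknown; τ_2 = 16.49/γ_2.
Total proper time: 2.470 + τ_2 = 5.910, so τ_2 = 5.910 − 2.470 = 3.440 ms.
γ_2 = 16.49/3.440 = 4.793; β = √(1 − 1/γ²) = √0.9565.

β = 0.978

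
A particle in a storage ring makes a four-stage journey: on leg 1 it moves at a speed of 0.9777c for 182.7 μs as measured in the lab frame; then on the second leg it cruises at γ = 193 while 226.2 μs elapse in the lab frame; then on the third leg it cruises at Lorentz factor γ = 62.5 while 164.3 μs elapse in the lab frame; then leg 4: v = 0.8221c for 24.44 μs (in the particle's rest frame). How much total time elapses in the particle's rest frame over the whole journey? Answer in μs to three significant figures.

Leg 1: γ = 1/√(1 − 0.9777²) = 1/√0.04410 = 4.762; τ_1 = 182.7/4.762 = 38.37 μs.
Leg 2: γ = 193; τ_2 = 226.2/193.0 = 1.172 μs.
Leg 3: γ = 62.5; τ_3 = 164.3/62.50 = 2.629 μs.
Leg 4: 24.44 μs is already measured in the particle's rest frame.
Total: 38.37 + 1.172 + 2.629 + 24.44 μs.

τ = 66.6 μs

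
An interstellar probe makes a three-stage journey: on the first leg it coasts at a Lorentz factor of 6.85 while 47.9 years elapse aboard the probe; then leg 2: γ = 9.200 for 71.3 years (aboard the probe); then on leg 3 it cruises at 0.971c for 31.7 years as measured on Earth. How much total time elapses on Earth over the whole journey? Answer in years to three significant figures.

Δt = 1020 years

Leg 1: γ = 6.85; Δt_1 = 6.850 × 47.9 = 328.1 years.
Leg 2: γ = 9.200; Δt_2 = 9.200 × 71.3 = 656.0 years.
Leg 3: 31.7 years is already measured on Earth.
Total: 328.1 + 656.0 + 31.70 years.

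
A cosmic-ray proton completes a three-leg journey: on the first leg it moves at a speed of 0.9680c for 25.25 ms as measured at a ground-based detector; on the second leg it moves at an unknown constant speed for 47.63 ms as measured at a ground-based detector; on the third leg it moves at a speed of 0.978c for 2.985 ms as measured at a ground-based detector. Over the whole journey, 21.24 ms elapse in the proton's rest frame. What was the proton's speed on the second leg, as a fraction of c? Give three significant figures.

β = 0.954

Leg 1: γ = 1/√(1 − 0.9680²) = 1/√0.06298 = 3.985; τ_1 = 25.25/3.985 = 6.336 ms.
Leg 2: speed unknown; τ_2 = 47.63/γ_2.
Leg 3: γ = 1/√(1 − 0.978²) = 1/√0.04352 = 4.794; τ_3 = 2.985/4.794 = 0.6227 ms.
Total proper time: 6.336 + τ_2 + 0.6227 = 21.24, so τ_2 = 21.24 − 6.959 = 14.28 ms.
γ_2 = 47.63/14.28 = 3.335; β = √(1 − 1/γ²) = √0.9101.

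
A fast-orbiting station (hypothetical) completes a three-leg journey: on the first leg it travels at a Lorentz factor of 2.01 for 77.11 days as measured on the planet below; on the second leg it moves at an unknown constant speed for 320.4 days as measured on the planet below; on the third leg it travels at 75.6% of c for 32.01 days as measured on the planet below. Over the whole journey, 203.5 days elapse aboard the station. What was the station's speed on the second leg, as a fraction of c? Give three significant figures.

Leg 1: γ = 2.01; τ_1 = 77.11/2.010 = 38.36 days.
Leg 2: speed unknown; τ_2 = 320.4/γ_2.
Leg 3: β = 0.756; γ = 1/√(1 − 0.756²) = 1/√0.4285 = 1.528; τ_3 = 32.01/1.528 = 20.95 days.
Total proper time: 38.36 + τ_2 + 20.95 = 203.5, so τ_2 = 203.5 − 59.32 = 144.2 days.
γ_2 = 320.4/144.2 = 2.222; β = √(1 − 1/γ²) = √0.7975.

β = 0.893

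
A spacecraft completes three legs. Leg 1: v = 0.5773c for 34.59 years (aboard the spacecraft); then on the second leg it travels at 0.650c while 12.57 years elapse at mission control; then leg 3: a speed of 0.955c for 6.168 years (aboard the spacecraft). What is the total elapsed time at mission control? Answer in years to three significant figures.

Δt = 75.7 years

Leg 1: γ = 1/√(1 − 0.5773²) = 1/√0.6667 = 1.225; Δt_1 = 1.225 × 34.59 = 42.36 years.
Leg 2: 12.57 years is already measured at mission control.
Leg 3: γ = 1/√(1 − 0.955²) = 1/√0.08798 = 3.371; Δt_3 = 3.371 × 6.168 = 20.80 years.
Total: 42.36 + 12.57 + 20.80 years.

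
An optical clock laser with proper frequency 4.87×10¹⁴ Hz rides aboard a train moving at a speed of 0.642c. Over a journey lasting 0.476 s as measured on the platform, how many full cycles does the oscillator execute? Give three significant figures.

N = 1.78×10¹⁴

γ = 1/√(1 − 0.642²) = 1/√0.5878 = 1.304
The oscillator's own cycle count is N = f × τ where τ is the proper time on the train. τ = Δt/γ = 0.476/1.304 = 0.3650 s = 3.650×10⁻¹ s.
N = 4.87×10¹⁴ × 3.650×10⁻¹ = 1.777×10¹⁴.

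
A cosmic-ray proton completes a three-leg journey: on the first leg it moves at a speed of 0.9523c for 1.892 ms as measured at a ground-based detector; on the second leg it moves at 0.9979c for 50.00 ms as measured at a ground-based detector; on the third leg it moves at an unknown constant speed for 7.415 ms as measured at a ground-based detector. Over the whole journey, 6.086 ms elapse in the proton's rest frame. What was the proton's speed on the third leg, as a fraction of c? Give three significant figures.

Leg 1: γ = 1/√(1 − 0.9523²) = 1/√0.09312 = 3.277; τ_1 = 1.892/3.277 = 0.5774 ms.
Leg 2: γ = 1/√(1 − 0.9979²) = 1/√0.004196 = 15.44; τ_2 = 50.00/15.44 = 3.239 ms.
Leg 3: speed unknown; τ_3 = 7.415/γ_3.
Total proper time: 0.5774 + 3.239 + τ_3 = 6.086, so τ_3 = 6.086 − 3.816 = 2.270 ms.
γ_3 = 7.415/2.270 = 3.267; β = √(1 − 1/γ²) = √0.9063.

β = 0.952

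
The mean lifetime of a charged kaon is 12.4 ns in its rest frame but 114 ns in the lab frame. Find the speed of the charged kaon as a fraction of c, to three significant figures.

γ = Δt/τ₀ = 114/12.4 = 9.194
β = √(1 − 1/γ²) = √(1 − 0.01183) = √0.9882

β = 0.994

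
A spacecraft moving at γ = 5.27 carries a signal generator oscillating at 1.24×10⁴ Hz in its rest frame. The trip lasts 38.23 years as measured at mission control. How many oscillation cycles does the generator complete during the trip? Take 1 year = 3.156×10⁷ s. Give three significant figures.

γ = 5.27
The oscillator's own cycle count is N = f × τ where τ is the proper time aboard the spacecraft. τ = Δt/γ = 38.23/5.270 = 7.254 years = 2.289×10⁸ s.
N = 1.24×10⁴ × 2.289×10⁸ = 2.839×10¹².

N = 2.84×10¹²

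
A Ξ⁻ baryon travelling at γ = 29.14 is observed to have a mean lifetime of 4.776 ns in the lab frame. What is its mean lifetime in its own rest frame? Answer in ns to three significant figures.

γ = 29.14
The lab-frame lifetime is the dilated interval; the proper lifetime is τ₀ = Δt/γ = 4.776/29.14 ns.

τ₀ = 0.164 ns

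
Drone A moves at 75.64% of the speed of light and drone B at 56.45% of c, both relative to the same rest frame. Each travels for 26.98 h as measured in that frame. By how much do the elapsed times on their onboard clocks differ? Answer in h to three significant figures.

A: β = 0.7564; γ = 1/√(1 − 0.7564²) = 1/√0.4279 = 1.529; τ_A = 26.98/1.529 = 17.65 h.
B: β = 0.5645; γ = 1/√(1 − 0.5645²) = 1/√0.6813 = 1.211; τ_B = 26.98/1.211 = 22.27 h.

|τ_A − τ_B| = 4.62 h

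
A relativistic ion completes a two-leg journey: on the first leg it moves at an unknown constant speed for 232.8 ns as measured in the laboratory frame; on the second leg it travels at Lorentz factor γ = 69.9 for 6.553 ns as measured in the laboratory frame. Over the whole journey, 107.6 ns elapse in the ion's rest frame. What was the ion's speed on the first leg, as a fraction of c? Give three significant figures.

Leg 1: speed unknown; τ_1 = 232.8/γ_1.
Leg 2: γ = 69.9; τ_2 = 6.553/69.90 = 0.09375 ns.
Total proper time: τ_1 + 0.09375 = 107.6, so τ_1 = 107.6 − 0.09375 = 107.5 ns.
γ_1 = 232.8/107.5 = 2.165; β = √(1 − 1/γ²) = √0.7867.

β = 0.887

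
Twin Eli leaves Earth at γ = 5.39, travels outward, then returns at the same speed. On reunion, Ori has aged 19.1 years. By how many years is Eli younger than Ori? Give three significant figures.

Δt − τ = 15.6 years

γ = 5.39
Eli's elapsed proper time: τ = 19.1/5.390 = 3.544 years.
Age gap = Δt − τ = 19.1 − 3.544 years.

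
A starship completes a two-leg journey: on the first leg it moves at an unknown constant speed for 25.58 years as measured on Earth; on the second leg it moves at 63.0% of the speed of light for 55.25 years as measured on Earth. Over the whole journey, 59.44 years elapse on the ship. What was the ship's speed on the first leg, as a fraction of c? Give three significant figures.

β = 0.763

Leg 1: speed unknown; τ_1 = 25.58/γ_1.
Leg 2: β = 0.630; γ = 1/√(1 − 0.630²) = 1/√0.6031 = 1.288; τ_2 = 55.25/1.288 = 42.91 years.
Total proper time: τ_1 + 42.91 = 59.44, so τ_1 = 59.44 − 42.91 = 16.53 years.
γ_1 = 25.58/16.53 = 1.547; β = √(1 − 1/γ²) = √0.5823.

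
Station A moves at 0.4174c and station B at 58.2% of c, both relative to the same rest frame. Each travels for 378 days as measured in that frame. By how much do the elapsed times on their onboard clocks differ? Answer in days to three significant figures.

A: γ = 1/√(1 − 0.4174²) = 1/√0.8258 = 1.100; τ_A = 378/1.100 = 343.5 days.
B: β = 0.582; γ = 1/√(1 − 0.582²) = 1/√0.6613 = 1.230; τ_B = 378/1.230 = 307.4 days.

|τ_A − τ_B| = 36.1 days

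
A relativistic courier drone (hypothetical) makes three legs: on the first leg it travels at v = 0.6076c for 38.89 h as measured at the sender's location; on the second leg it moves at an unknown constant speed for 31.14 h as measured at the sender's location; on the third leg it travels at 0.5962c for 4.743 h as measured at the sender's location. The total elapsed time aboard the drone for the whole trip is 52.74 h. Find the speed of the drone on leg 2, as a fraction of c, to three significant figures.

Leg 1: γ = 1/√(1 − 0.6076²) = 1/√0.6308 = 1.259; τ_1 = 38.89/1.259 = 30.89 h.
Leg 2: speed unknown; τ_2 = 31.14/γ_2.
Leg 3: γ = 1/√(1 − 0.5962²) = 1/√0.6445 = 1.246; τ_3 = 4.743/1.246 = 3.808 h.
Total proper time: 30.89 + τ_2 + 3.808 = 52.74, so τ_2 = 52.74 − 34.70 = 18.04 h.
γ_2 = 31.14/18.04 = 1.726; β = √(1 − 1/γ²) = √0.6642.

β = 0.815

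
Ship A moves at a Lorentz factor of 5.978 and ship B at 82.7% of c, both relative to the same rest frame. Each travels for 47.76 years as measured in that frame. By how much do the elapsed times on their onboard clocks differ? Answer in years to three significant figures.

A: γ = 5.978; τ_A = 47.76/5.978 = 7.989 years.
B: β = 0.827; γ = 1/√(1 − 0.827²) = 1/√0.3161 = 1.779; τ_B = 47.76/1.779 = 26.85 years.

|τ_A − τ_B| = 18.9 years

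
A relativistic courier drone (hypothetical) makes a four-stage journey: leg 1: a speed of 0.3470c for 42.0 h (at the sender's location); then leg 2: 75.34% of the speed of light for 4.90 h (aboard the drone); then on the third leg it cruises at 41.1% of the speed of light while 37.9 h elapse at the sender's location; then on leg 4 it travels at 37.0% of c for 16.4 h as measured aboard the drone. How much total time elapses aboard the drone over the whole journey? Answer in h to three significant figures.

Leg 1: γ = 1/√(1 − 0.3470²) = 1/√0.8796 = 1.066; τ_1 = 42.0/1.066 = 39.39 h.
Leg 2: 4.90 h is already measured aboard the drone.
Leg 3: β = 0.411; γ = 1/√(1 − 0.411²) = 1/√0.8311 = 1.097; τ_3 = 37.9/1.097 = 34.55 h.
Leg 4: 16.4 h is already measured aboard the drone.
Total: 39.39 + 4.900 + 34.55 + 16.40 h.

τ = 95.2 h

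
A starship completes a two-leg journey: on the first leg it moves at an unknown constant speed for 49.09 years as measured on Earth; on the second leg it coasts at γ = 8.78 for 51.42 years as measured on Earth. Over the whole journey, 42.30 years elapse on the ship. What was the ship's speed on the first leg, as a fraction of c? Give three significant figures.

β = 0.670

Leg 1: speed unknown; τ_1 = 49.09/γ_1.
Leg 2: γ = 8.78; τ_2 = 51.42/8.780 = 5.856 years.
Total proper time: τ_1 + 5.856 = 42.30, so τ_1 = 42.30 − 5.856 = 36.44 years.
γ_1 = 49.09/36.44 = 1.347; β = √(1 − 1/γ²) = √0.4489.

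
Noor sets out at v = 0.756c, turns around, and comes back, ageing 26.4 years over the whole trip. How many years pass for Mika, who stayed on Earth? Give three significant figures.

γ = 1/√(1 − 0.756²) = 1/√0.4285 = 1.528
Earth-frame duration is the dilated interval: Δt = γτ = 1.528 × 26.4 years.

Δt = 40.3 years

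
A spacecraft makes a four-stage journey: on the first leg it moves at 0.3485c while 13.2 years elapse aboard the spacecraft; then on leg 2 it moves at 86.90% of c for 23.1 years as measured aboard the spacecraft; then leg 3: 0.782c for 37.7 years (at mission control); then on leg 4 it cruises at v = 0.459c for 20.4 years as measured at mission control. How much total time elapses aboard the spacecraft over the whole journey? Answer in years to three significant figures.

Leg 1: 13.2 years is already measured aboard the spacecraft.
Leg 2: 23.1 years is already measured aboard the spacecraft.
Leg 3: γ = 1/√(1 − 0.782²) = 1/√0.3885 = 1.604; τ_3 = 37.7/1.604 = 23.50 years.
Leg 4: γ = 1/√(1 − 0.459²) = 1/√0.7893 = 1.126; τ_4 = 20.4/1.126 = 18.12 years.
Total: 13.20 + 23.10 + 23.50 + 18.12 years.

τ = 77.9 years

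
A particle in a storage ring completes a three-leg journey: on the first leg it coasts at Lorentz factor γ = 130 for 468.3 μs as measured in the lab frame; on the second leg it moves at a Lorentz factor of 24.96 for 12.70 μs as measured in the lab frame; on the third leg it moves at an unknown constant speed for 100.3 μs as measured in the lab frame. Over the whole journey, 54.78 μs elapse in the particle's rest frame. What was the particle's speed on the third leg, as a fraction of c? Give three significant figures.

Leg 1: γ = 130; τ_1 = 468.3/130.0 = 3.602 μs.
Leg 2: γ = 24.96; τ_2 = 12.70/24.96 = 0.5088 μs.
Leg 3: speed unknown; τ_3 = 100.3/γ_3.
Total proper time: 3.602 + 0.5088 + τ_3 = 54.78, so τ_3 = 54.78 − 4.111 = 50.67 μs.
γ_3 = 100.3/50.67 = 1.980; β = √(1 − 1/γ²) = √0.7448.

β = 0.863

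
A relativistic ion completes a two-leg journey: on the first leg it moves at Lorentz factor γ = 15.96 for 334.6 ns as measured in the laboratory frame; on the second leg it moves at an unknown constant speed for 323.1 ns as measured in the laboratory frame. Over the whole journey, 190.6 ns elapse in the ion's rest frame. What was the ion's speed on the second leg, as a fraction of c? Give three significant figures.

Leg 1: γ = 15.96; τ_1 = 334.6/15.96 = 20.96 ns.
Leg 2: speed unknown; τ_2 = 323.1/γ_2.
Total proper time: 20.96 + τ_2 = 190.6, so τ_2 = 190.6 − 20.96 = 169.6 ns.
γ_2 = 323.1/169.6 = 1.905; β = √(1 − 1/γ²) = √0.7244.

β = 0.851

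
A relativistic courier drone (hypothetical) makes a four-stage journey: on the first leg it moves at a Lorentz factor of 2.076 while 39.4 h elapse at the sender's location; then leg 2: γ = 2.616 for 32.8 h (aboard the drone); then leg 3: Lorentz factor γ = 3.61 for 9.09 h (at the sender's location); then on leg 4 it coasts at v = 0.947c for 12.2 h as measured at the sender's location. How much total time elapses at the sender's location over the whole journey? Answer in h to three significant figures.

Leg 1: 39.4 h is already measured at the sender's location.
Leg 2: γ = 2.616; Δt_2 = 2.616 × 32.8 = 85.80 h.
Leg 3: 9.09 h is already measured at the sender's location.
Leg 4: 12.2 h is already measured at the sender's location.
Total: 39.40 + 85.80 + 9.090 + 12.20 h.

Δt = 146 h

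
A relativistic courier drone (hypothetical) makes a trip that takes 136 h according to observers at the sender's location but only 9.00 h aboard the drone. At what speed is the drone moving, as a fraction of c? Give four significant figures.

The proper time is measured aboard the drone (both events occur at the drone's location); Δt is measured at the sender's location. γ = Δt/τ = 136/9.00 = 15.11.
β = √(1 − 1/γ²) = √(1 − 0.004379) = √0.9956

β = 0.9978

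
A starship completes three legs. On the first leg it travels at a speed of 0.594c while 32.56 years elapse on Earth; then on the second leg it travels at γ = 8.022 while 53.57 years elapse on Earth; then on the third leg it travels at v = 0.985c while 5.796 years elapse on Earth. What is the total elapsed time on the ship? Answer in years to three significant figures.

Leg 1: γ = 1/√(1 − 0.594²) = 1/√0.6472 = 1.243; τ_1 = 32.56/1.243 = 26.19 years.
Leg 2: γ = 8.022; τ_2 = 53.57/8.022 = 6.678 years.
Leg 3: γ = 1/√(1 − 0.985²) = 1/√0.02977 = 5.795; τ_3 = 5.796/5.795 = 1.000 years.
Total: 26.19 + 6.678 + 1.000 years.

τ = 33.9 years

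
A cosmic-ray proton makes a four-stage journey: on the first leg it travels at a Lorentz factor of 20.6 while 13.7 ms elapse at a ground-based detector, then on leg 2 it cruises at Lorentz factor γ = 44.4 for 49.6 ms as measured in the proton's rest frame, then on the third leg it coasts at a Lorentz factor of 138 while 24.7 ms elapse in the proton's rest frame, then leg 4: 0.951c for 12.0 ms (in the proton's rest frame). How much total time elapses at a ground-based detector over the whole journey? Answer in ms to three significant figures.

Leg 1: 13.7 ms is already measured at a ground-based detector.
Leg 2: γ = 44.4; Δt_2 = 44.40 × 49.6 = 2202 ms.
Leg 3: γ = 138; Δt_3 = 138.0 × 24.7 = 3409 ms.
Leg 4: γ = 1/√(1 − 0.951²) = 1/√0.09560 = 3.234; Δt_4 = 3.234 × 12.0 = 38.81 ms.
Total: 13.70 + 2202 + 3409 + 38.81 ms.

Δt = 5660 ms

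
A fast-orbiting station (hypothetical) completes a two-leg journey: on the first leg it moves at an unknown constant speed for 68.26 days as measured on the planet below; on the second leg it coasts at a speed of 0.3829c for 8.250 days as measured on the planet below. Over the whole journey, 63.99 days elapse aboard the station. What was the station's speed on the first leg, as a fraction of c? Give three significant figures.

Leg 1: speed unknown; τ_1 = 68.26/γ_1.
Leg 2: γ = 1/√(1 − 0.3829²) = 1/√0.8534 = 1.082; τ_2 = 8.250/1.082 = 7.621 days.
Total proper time: τ_1 + 7.621 = 63.99, so τ_1 = 63.99 − 7.621 = 56.37 days.
γ_1 = 68.26/56.37 = 1.211; β = √(1 − 1/γ²) = √0.3181.

β = 0.564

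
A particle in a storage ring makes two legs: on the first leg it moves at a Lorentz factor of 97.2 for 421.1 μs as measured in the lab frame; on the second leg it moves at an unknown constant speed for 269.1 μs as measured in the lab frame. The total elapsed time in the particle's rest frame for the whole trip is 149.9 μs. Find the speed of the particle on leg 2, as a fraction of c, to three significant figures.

Leg 1: γ = 97.2; τ_1 = 421.1/97.20 = 4.332 μs.
Leg 2: speed unknown; τ_2 = 269.1/γ_2.
Total proper time: 4.332 + τ_2 = 149.9, so τ_2 = 149.9 − 4.332 = 145.6 μs.
γ_2 = 269.1/145.6 = 1.849; β = √(1 − 1/γ²) = √0.7074.

β = 0.841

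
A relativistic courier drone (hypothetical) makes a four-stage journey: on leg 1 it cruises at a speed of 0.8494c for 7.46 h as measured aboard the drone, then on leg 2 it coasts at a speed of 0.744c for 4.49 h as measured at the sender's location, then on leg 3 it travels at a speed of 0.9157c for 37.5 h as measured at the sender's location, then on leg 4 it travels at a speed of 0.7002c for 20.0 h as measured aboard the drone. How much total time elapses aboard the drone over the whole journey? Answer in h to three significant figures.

Leg 1: 7.46 h is already measured aboard the drone.
Leg 2: γ = 1/√(1 − 0.744²) = 1/√0.4465 = 1.497; τ_2 = 4.49/1.497 = 3.000 h.
Leg 3: γ = 1/√(1 − 0.9157²) = 1/√0.1615 = 2.488; τ_3 = 37.5/2.488 = 15.07 h.
Leg 4: 20.0 h is already measured aboard the drone.
Total: 7.460 + 3.000 + 15.07 + 20.00 h.

τ = 45.5 h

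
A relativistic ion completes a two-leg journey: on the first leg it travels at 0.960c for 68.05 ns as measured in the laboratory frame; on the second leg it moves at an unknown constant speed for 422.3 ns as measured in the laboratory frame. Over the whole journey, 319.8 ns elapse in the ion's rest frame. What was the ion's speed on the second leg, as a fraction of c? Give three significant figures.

Leg 1: γ = 1/√(1 − 0.960²) = 25/7 ≈ 3.571; τ_1 = 68.05/3.571 = 19.05 ns.
Leg 2: speed unknown; τ_2 = 422.3/γ_2.
Total proper time: 19.05 + τ_2 = 319.8, so τ_2 = 319.8 − 19.05 = 300.7 ns.
γ_2 = 422.3/300.7 = 1.404; β = √(1 − 1/γ²) = √0.4928.

β = 0.702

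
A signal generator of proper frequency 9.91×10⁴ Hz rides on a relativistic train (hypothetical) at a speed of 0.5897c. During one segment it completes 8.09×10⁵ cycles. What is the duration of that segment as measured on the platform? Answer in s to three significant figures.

γ = 1/√(1 − 0.5897²) = 1/√0.6523 = 1.238
Proper time for N cycles: τ = N/f = 8.09×10⁵/(9.91×10⁴) = 8.163×10⁰ s = 8.163 s.
Lab-frame duration Δt = γτ = 1.238 × 8.163 = 10.11 s.

Δt = 10.1 s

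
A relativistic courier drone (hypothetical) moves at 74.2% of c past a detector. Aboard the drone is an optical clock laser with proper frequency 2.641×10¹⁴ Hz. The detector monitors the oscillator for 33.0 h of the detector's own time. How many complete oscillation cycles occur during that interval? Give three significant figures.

β = 0.742; γ = 1/√(1 − 0.742²) = 1/√0.4494 = 1.492
During 33.0 h of lab time, the oscillator's proper time advances by τ = Δt/γ = 33.0/1.492 = 22.12 h = 7.964×10⁴ s.
N = f × τ = 2.641×10¹⁴ × 7.964×10⁴ = 2.103×10¹⁹.

N = 2.10×10¹⁹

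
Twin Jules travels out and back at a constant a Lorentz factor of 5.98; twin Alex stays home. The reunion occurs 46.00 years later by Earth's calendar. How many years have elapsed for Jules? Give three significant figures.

τ = 7.69 years

γ = 5.98
Jules's clock measures proper time along the trip: τ = Δt/γ = 46.00/5.980 years.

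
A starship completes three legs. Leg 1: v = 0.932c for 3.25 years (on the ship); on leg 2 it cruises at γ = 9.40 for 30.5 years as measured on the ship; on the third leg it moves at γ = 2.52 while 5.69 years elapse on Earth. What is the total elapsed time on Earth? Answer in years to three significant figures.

Δt = 301 years

Leg 1: γ = 1/√(1 − 0.932²) = 1/√0.1314 = 2.759; Δt_1 = 2.759 × 3.25 = 8.967 years.
Leg 2: γ = 9.40; Δt_2 = 9.400 × 30.5 = 286.7 years.
Leg 3: 5.69 years is already measured on Earth.
Total: 8.967 + 286.7 + 5.690 years.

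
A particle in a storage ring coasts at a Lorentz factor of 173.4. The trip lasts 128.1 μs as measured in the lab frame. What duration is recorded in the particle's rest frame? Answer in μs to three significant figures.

τ = 0.739 μs

γ = 173.4
The interval measured in the lab frame is the dilated one; the clock in the particle's rest frame measures the proper time τ = Δt/γ = 128.1/173.4 μs.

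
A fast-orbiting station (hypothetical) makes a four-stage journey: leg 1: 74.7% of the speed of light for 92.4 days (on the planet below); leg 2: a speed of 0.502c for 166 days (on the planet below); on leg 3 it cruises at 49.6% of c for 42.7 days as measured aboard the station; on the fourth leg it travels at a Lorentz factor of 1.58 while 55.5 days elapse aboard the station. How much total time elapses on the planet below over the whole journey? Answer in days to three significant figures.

Leg 1: 92.4 days is already measured on the planet below.
Leg 2: 166 days is already measured on the planet below.
Leg 3: β = 0.496; γ = 1/√(1 − 0.496²) = 1/√0.7540 = 1.152; Δt_3 = 1.152 × 42.7 = 49.18 days.
Leg 4: γ = 1.58; Δt_4 = 1.580 × 55.5 = 87.69 days.
Total: 92.40 + 166.0 + 49.18 + 87.69 days.

Δt = 395 days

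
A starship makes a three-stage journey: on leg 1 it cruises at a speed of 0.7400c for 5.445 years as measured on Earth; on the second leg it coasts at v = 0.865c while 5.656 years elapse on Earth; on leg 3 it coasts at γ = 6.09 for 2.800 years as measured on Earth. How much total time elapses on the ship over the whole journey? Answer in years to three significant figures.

Leg 1: γ = 1/√(1 − 0.7400²) = 1/√0.4524 = 1.487; τ_1 = 5.445/1.487 = 3.662 years.
Leg 2: γ = 1/√(1 − 0.865²) = 1/√0.2518 = 1.993; τ_2 = 5.656/1.993 = 2.838 years.
Leg 3: γ = 6.09; τ_3 = 2.800/6.090 = 0.4598 years.
Total: 3.662 + 2.838 + 0.4598 years.

τ = 6.96 years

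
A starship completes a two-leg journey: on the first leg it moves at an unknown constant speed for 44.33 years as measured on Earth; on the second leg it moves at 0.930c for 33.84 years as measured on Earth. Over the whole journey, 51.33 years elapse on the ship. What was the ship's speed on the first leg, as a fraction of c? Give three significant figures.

β = 0.480

Leg 1: speed unknown; τ_1 = 44.33/γ_1.
Leg 2: γ = 1/√(1 − 0.930²) = 1/√0.1351 = 2.721; τ_2 = 33.84/2.721 = 12.44 years.
Total proper time: τ_1 + 12.44 = 51.33, so τ_1 = 51.33 − 12.44 = 38.89 years.
γ_1 = 44.33/38.89 = 1.140; β = √(1 − 1/γ²) = √0.2303.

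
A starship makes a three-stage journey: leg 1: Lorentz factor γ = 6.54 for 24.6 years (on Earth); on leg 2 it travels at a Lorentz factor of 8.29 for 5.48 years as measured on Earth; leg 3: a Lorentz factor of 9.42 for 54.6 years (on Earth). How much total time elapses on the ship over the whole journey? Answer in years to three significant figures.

τ = 10.2 years

Leg 1: γ = 6.54; τ_1 = 24.6/6.540 = 3.761 years.
Leg 2: γ = 8.29; τ_2 = 5.48/8.290 = 0.6610 years.
Leg 3: γ = 9.42; τ_3 = 54.6/9.420 = 5.796 years.
Total: 3.761 + 0.6610 + 5.796 years.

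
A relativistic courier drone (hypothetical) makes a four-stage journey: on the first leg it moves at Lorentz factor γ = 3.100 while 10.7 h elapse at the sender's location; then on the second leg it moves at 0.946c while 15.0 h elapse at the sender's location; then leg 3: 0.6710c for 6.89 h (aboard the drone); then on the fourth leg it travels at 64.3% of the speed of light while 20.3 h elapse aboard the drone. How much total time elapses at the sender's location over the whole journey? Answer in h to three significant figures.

Leg 1: 10.7 h is already measured at the sender's location.
Leg 2: 15.0 h is already measured at the sender's location.
Leg 3: γ = 1/√(1 − 0.6710²) = 1/√0.5498 = 1.349; Δt_3 = 1.349 × 6.89 = 9.293 h.
Leg 4: β = 0.643; γ = 1/√(1 − 0.643²) = 1/√0.5866 = 1.306; Δt_4 = 1.306 × 20.3 = 26.51 h.
Total: 10.70 + 15.00 + 9.293 + 26.51 h.

Δt = 61.5 h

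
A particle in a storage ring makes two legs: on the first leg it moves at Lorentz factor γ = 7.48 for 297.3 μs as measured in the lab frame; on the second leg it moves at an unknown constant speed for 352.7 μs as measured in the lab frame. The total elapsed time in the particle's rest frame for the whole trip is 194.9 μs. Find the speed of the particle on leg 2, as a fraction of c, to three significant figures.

β = 0.898

Leg 1: γ = 7.48; τ_1 = 297.3/7.480 = 39.75 μs.
Leg 2: speed unknown; τ_2 = 352.7/γ_2.
Total proper time: 39.75 + τ_2 = 194.9, so τ_2 = 194.9 − 39.75 = 155.2 μs.
γ_2 = 352.7/155.2 = 2.273; β = √(1 − 1/γ²) = √0.8065.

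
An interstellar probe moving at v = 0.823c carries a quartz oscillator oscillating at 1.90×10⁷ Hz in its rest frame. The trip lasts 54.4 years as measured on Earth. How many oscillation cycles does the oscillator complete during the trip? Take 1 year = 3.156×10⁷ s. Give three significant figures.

N = 1.85×10¹⁶

γ = 1/√(1 − 0.823²) = 1/√0.3227 = 1.760
The oscillator's own cycle count is N = f × τ where τ is the proper time aboard the probe. τ = Δt/γ = 54.4/1.760 = 30.90 years = 9.752×10⁸ s.
N = 1.90×10⁷ × 9.752×10⁸ = 1.853×10¹⁶.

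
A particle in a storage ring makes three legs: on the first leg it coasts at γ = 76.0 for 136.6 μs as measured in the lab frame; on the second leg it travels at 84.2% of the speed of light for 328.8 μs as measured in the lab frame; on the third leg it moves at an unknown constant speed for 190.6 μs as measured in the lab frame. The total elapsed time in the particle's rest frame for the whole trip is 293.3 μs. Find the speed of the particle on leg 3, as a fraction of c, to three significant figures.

β = 0.801

Leg 1: γ = 76.0; τ_1 = 136.6/76.00 = 1.797 μs.
Leg 2: β = 0.842; γ = 1/√(1 − 0.842²) = 1/√0.2910 = 1.854; τ_2 = 328.8/1.854 = 177.4 μs.
Leg 3: speed unknown; τ_3 = 190.6/γ_3.
Total proper time: 1.797 + 177.4 + τ_3 = 293.3, so τ_3 = 293.3 − 179.2 = 114.1 μs.
γ_3 = 190.6/114.1 = 1.670; β = √(1 − 1/γ²) = √0.6415.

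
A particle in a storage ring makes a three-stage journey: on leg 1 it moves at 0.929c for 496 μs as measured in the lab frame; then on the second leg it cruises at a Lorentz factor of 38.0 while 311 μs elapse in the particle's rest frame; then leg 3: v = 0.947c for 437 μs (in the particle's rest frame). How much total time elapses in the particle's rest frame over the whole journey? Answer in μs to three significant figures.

Leg 1: γ = 1/√(1 − 0.929²) = 1/√0.1370 = 2.702; τ_1 = 496/2.702 = 183.6 μs.
Leg 2: 311 μs is already measured in the particle's rest frame.
Leg 3: 437 μs is already measured in the particle's rest frame.
Total: 183.6 + 311.0 + 437.0 μs.

τ = 932 μs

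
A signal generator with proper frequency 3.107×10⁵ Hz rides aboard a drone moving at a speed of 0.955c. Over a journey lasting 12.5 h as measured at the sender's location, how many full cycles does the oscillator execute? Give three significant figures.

γ = 1/√(1 − 0.955²) = 1/√0.08798 = 3.371
The oscillator's own cycle count is N = f × τ where τ is the proper time aboard the drone. τ = Δt/γ = 12.5/3.371 = 3.708 h = 1.335×10⁴ s.
N = 3.107×10⁵ × 1.335×10⁴ = 4.147×10⁹.

N = 4.15×10⁹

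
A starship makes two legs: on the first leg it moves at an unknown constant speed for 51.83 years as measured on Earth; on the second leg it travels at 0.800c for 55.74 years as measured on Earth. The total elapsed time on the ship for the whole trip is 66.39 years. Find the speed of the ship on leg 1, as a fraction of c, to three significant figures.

Leg 1: speed unknown; τ_1 = 51.83/γ_1.
Leg 2: γ = 1/√(1 − 0.800²) = 5/3 ≈ 1.667; τ_2 = 55.74/1.667 = 33.44 years.
Total proper time: τ_1 + 33.44 = 66.39, so τ_1 = 66.39 − 33.44 = 32.95 years.
γ_1 = 51.83/32.95 = 1.573; β = √(1 − 1/γ²) = √0.5959.

β = 0.772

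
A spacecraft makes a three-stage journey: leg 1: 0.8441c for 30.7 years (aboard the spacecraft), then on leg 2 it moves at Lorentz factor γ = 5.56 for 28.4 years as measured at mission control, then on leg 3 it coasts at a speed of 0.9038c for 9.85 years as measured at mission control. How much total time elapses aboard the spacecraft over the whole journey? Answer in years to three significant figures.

τ = 40.0 years

Leg 1: 30.7 years is already measured aboard the spacecraft.
Leg 2: γ = 5.56; τ_2 = 28.4/5.560 = 5.108 years.
Leg 3: γ = 1/√(1 − 0.9038²) = 1/√0.1831 = 2.337; τ_3 = 9.85/2.337 = 4.215 years.
Total: 30.70 + 5.108 + 4.215 years.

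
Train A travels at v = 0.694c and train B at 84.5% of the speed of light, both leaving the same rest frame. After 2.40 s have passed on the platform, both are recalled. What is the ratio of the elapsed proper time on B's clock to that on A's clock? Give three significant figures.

τ_B/τ_A = 0.743

A: γ = 1/√(1 − 0.694²) = 1/√0.5184 = 1.389. B: β = 0.845; γ = 1/√(1 − 0.845²) = 1/√0.2860 = 1.870.
τ_A/τ_B = γ_B/γ_A = 1.870/1.389 = 1.346, so τ_B/τ_A = 0.7428.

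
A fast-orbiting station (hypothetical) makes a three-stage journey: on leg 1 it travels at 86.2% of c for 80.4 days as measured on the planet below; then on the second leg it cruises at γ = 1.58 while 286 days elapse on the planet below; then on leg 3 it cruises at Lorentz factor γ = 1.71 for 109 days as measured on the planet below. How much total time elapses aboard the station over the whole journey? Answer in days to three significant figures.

τ = 286 days

Leg 1: β = 0.862; γ = 1/√(1 − 0.862²) = 1/√0.2570 = 1.973; τ_1 = 80.4/1.973 = 40.76 days.
Leg 2: γ = 1.58; τ_2 = 286/1.580 = 181.0 days.
Leg 3: γ = 1.71; τ_3 = 109/1.710 = 63.74 days.
Total: 40.76 + 181.0 + 63.74 days.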